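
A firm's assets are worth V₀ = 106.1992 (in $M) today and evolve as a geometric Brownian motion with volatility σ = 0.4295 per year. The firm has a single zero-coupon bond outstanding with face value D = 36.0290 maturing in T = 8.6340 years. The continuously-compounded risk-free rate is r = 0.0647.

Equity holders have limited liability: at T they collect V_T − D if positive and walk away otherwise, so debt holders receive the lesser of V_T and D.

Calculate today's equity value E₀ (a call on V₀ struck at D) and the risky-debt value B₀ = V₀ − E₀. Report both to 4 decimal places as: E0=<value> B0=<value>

E0=87.9391 B0=18.2601

Equity is a call on the firm's assets struck at D = 36.0290:
d₁ = [ln(V₀/D) + (r + σ²/2)T] / (σ√T)
   = [ln(106.1992/36.0290) + (0.0647 + 0.5·0.4295²)·8.6340] / (0.4295·√8.6340)
   = [1.080992 + 1.354978] / 1.262029 = 1.930202
d₂ = d₁ − σ√T = 1.930202 − 1.262029 = 0.668174
N(d₁) = 0.973209,  N(d₂) = 0.747989,  e^(−rT) = 0.571998
E₀ = V₀·N(d₁) − D·e^(−rT)·N(d₂)
   = 106.1992·0.973209 − 36.0290·0.571998·0.747989 = 87.939093
B₀ = V₀ − E₀ = 106.1992 − 87.939093 = 18.260107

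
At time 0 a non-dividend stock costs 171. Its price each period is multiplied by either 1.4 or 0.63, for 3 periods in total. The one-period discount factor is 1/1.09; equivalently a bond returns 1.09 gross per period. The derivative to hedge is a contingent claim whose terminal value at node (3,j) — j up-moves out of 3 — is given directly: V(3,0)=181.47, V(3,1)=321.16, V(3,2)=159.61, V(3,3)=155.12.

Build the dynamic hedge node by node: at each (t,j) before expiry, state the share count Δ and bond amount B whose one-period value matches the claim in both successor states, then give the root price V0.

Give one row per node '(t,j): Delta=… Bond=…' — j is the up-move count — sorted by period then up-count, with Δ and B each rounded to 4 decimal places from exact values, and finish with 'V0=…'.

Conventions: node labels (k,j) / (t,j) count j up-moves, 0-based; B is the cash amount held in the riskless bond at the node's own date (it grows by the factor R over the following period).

Arbitrage-free pricing uses the up-move probability p* = (R−d)/(u−d) = 0.5974, discounting each step at R = 1.09.
Payoffs at expiry: V(3,0)=181.4700, V(3,1)=321.1600, V(3,2)=159.6100, V(3,3)=155.1200
Node (2,0) S=67.8699: V=(p*·321.1600+(1−p*)·181.4700)/1.09=243.0469; Δ=(321.1600−181.4700)/(95.0179−42.7580)=2.6730; B=V−Δ·S=61.6314
Node (2,1) S=150.8220: V=(p*·159.6100+(1−p*)·321.1600)/1.09=206.1006; Δ=(159.6100−321.1600)/(211.1508−95.0179)=-1.3911; B=V−Δ·S=415.9058
Node (2,2) S=335.1600: V=(p*·155.1200+(1−p*)·159.6100)/1.09=143.9703; Δ=(155.1200−159.6100)/(469.2240−211.1508)=-0.0174; B=V−Δ·S=149.8015
Node (1,0) S=107.7300: V=(p*·206.1006+(1−p*)·243.0469)/1.09=202.7294; Δ=(206.1006−243.0469)/(150.8220−67.8699)=-0.4454; B=V−Δ·S=250.7117
Node (1,1) S=239.4000: V=(p*·143.9703+(1−p*)·206.1006)/1.09=155.0310; Δ=(143.9703−206.1006)/(335.1600−150.8220)=-0.3370; B=V−Δ·S=235.7196
Node (0,0) S=171.0000: V=(p*·155.0310+(1−p*)·202.7294)/1.09=159.8480; Δ=(155.0310−202.7294)/(239.4000−107.7300)=-0.3623; B=V−Δ·S=221.7940
Check: Δ(0,0)·S0 + B(0,0) = 159.8480 = V0.

(0,0): Delta=-0.3623 Bond=221.7940
(1,0): Delta=-0.4454 Bond=250.7117
(1,1): Delta=-0.3370 Bond=235.7196
(2,0): Delta=2.6730 Bond=61.6314
(2,1): Delta=-1.3911 Bond=415.9058
(2,2): Delta=-0.0174 Bond=149.8015
V0=159.8480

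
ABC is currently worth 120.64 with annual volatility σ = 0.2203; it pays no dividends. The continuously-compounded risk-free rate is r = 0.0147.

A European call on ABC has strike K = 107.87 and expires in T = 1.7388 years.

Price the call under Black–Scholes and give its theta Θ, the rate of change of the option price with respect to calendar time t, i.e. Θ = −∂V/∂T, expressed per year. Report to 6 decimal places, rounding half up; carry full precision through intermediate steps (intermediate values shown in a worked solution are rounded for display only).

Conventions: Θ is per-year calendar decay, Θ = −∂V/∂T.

price = 22.203471
Θ = -4.292114

σ√T = 0.2203·√1.7388 = 0.290495
d₁ = (ln(S/K) + (r+σ²/2)T) / (σ√T) = (ln(120.64/107.87) + (0.0147+0.2203²/2)·1.7388) / 0.290495 = (0.111884 + 0.067754) / 0.290495 = 0.618386
d₂ = d₁ − σ√T = 0.618386 − 0.290495 = 0.327890
e^{−rT} = 0.974764
N(d₁) = 0.731839,  N(d₂) = 0.628503
Call price V = S·N(d₁) − K·e^{−rT}·N(d₂) = 88.289116 − 66.085644 = 22.203471
φ(d₁) = (1/√(2π))·e^{−d₁²/2} = 0.329513
Θ = −S·φ(d₁)·σ/(2√T) − r·K·e^{−rT}·N(d₂) = −3.320655 − 0.971459 = -4.292114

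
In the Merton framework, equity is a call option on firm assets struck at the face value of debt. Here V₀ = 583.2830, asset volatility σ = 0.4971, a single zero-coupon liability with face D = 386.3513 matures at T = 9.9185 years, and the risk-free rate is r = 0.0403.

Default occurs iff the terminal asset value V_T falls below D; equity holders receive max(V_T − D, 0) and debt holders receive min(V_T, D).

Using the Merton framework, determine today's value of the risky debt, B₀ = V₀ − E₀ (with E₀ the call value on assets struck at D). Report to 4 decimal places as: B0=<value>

B0=158.8637

Equity is a call on the firm's assets struck at D = 386.3513:
d₁ = [ln(V₀/D) + (r + σ²/2)T] / (σ√T)
   = [ln(583.2830/386.3513) + (0.0403 + 0.5·0.4971²)·9.9185] / (0.4971·√9.9185)
   = [0.411925 + 1.625188] / 1.565549 = 1.301213
d₂ = d₁ − σ√T = 1.301213 − 1.565549 = -0.264336
N(d₁) = 0.903407,  N(d₂) = 0.395760,  e^(−rT) = 0.670511
E₀ = V₀·N(d₁) − D·e^(−rT)·N(d₂)
   = 583.2830·0.903407 − 386.3513·0.670511·0.395760 = 424.419281
B₀ = V₀ − E₀ = 583.2830 − 424.419281 = 158.863719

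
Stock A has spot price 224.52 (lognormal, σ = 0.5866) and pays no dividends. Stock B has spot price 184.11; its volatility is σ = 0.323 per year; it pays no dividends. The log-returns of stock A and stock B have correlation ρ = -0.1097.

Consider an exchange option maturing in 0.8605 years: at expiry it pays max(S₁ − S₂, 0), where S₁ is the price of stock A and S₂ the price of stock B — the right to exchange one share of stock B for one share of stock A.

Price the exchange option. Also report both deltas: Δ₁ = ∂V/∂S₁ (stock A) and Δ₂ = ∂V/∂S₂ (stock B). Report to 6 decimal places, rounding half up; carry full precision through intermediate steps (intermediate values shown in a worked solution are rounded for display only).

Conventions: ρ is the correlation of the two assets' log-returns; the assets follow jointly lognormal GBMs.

σ_eff = √(σ₁² + σ₂² − 2ρσ₁σ₂) = √(0.5866² + 0.323² − 2·-0.1097·0.5866·0.323) = 0.699999
d₁ = (ln(S₁/S₂) + (q₂ − q₁ + σ_eff²/2)T) / (σ_eff√T) = (ln(224.52/184.11) + (0.0 − 0.0 + 0.244999)·0.8605) / 0.649341 = 0.630259
d₂ = d₁ − σ_eff√T = 0.630259 − 0.649341 = -0.019082
N(d₁) = 0.735738,  N(d₂) = 0.492388
V = S₁·e^{−q₁T}·N(d₁) − S₂·e^{−q₂T}·N(d₂) = 165.187795 − 90.653547 = 74.534248
Key observation: the rate r is irrelevant here: denominating values in stock B turns the exchange into a ratio option on S₁/S₂, and discounting at r drops out.
Δ₁ = e^{−q₁T}·N(d₁) = 0.735738;  Δ₂ = −e^{−q₂T}·N(d₂) = -0.492388

exchange price = 74.534248
Δ1 = 0.735738
Δ2 = -0.492388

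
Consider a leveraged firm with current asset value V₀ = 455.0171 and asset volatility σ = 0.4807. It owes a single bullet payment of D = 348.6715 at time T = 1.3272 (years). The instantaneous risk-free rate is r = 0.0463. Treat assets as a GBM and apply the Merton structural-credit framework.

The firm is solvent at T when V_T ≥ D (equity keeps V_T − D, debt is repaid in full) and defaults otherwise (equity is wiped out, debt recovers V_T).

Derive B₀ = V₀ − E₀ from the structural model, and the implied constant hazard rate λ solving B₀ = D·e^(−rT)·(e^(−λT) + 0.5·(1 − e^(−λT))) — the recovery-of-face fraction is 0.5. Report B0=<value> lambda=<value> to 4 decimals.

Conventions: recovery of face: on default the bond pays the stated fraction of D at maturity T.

B0=292.0616 lambda=0.1858

Work the structural quantities from V₀ = 455.0171 against face 348.6715:
d₁ = [ln(V₀/D) + (r + σ²/2)T] / (σ√T)
   = [ln(455.0171/348.6715) + (0.0463 + 0.5·0.4807²)·1.3272] / (0.4807·√1.3272)
   = [0.266205 + 0.214789] / 0.553786 = 0.868555
d₂ = d₁ − σ√T = 0.868555 − 0.553786 = 0.314768
N(d₁) = 0.807455,  N(d₂) = 0.623531,  e^(−rT) = 0.940401
E₀ = V₀·N(d₁) − D·e^(−rT)·N(d₂)
   = 455.0171·0.807455 − 348.6715·0.940401·0.623531 = 162.955473
B₀ = V₀ − E₀ = 455.0171 − 162.955473 = 292.061627
e^(−λT) = (B₀·e^(rT)/D − 0.5)/(1 − 0.5) = (292.0616·1.063377/348.6715 − 0.5)/0.5 = 0.78145610
λ = −ln(0.78145610)/1.3272 = 0.185802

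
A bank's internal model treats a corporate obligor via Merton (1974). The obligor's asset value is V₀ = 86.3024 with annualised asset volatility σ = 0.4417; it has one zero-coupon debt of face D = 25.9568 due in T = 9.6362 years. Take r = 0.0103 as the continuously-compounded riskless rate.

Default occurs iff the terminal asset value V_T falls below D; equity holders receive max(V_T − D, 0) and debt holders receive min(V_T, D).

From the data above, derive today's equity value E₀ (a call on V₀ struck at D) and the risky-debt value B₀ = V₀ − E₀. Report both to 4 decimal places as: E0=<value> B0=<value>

E0=67.7009 B0=18.6015

Apply the equity-as-call identities (strike 25.9568, horizon 9.6362 years):
d₁ = [ln(V₀/D) + (r + σ²/2)T] / (σ√T)
   = [ln(86.3024/25.9568) + (0.0103 + 0.5·0.4417²)·9.6362] / (0.4417·√9.6362)
   = [1.201424 + 1.039259] / 1.371135 = 1.634181
d₂ = d₁ − σ√T = 1.634181 − 1.371135 = 0.263045
N(d₁) = 0.948890,  N(d₂) = 0.603742,  e^(−rT) = 0.905514
E₀ = V₀·N(d₁) − D·e^(−rT)·N(d₂)
   = 86.3024·0.948890 − 25.9568·0.905514·0.603742 = 67.700944
B₀ = V₀ − E₀ = 86.3024 − 67.700944 = 18.601456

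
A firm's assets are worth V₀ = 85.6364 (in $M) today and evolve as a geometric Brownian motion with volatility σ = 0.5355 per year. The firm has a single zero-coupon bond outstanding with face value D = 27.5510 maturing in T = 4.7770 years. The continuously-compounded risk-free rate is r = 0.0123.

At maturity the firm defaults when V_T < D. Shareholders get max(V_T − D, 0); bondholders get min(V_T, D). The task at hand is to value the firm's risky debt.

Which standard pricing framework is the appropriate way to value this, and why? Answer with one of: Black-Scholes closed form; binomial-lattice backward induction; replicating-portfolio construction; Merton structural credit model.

Key observation: a levered firm with one bullet debt due at 4.7770 years is the canonical structural-credit setup: equity is a call on the firm's assets struck at the face value.

framework: Merton structural credit model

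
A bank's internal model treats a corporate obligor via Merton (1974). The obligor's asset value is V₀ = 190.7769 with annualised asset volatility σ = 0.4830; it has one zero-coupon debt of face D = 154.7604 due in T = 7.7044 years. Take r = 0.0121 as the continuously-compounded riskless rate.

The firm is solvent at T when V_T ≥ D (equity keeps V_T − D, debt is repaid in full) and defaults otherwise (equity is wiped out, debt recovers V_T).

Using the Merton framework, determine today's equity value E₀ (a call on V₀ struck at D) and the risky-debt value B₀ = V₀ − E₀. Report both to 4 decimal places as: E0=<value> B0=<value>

With assets at 190.7769 and a single debt payment of 154.7604 at 7.7044 years:
d₁ = [ln(V₀/D) + (r + σ²/2)T] / (σ√T)
   = [ln(190.7769/154.7604) + (0.0121 + 0.5·0.4830²)·7.7044] / (0.4830·√7.7044)
   = [0.209227 + 0.991899] / 1.340653 = 0.895926
d₂ = d₁ − σ√T = 0.895926 − 1.340653 = -0.444728
N(d₁) = 0.814854,  N(d₂) = 0.328258,  e^(−rT) = 0.910990
E₀ = V₀·N(d₁) − D·e^(−rT)·N(d₂)
   = 190.7769·0.814854 − 154.7604·0.910990·0.328258 = 109.175725
B₀ = V₀ − E₀ = 190.7769 − 109.175725 = 81.601175

E0=109.1757 B0=81.6012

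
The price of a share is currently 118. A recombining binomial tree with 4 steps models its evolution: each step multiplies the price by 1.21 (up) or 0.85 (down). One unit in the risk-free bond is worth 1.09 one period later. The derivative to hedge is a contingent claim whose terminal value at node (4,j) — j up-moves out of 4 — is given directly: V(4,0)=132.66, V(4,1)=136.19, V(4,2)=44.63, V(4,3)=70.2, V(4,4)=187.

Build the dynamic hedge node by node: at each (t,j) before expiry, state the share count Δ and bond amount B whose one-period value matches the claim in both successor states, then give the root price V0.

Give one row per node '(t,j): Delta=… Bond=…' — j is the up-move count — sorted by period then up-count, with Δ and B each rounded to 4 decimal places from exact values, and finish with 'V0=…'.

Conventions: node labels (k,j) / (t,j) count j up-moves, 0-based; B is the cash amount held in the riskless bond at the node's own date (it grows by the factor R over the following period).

(0,0): Delta=0.4682 Bond=10.6269
(1,0): Delta=-0.6745 Bond=126.1957
(1,1): Delta=0.8695 Bond=-45.7229
(2,0): Delta=-1.7894 Bond=232.6044
(2,1): Delta=-0.2829 Bond=90.0278
(2,2): Delta=1.2743 Bond=-119.7708
(3,0): Delta=0.1353 Bond=114.0599
(3,1): Delta=-2.4655 Bond=323.2783
(3,2): Delta=0.4837 Bond=-14.4437
(3,3): Delta=1.5520 Bond=-188.6035
V0=65.8722

No-arbitrage ⇒ martingale measure with p* = (R−d)/(u−d) = 0.6667.
At maturity the claim pays: V(4,0)=132.6600, V(4,1)=136.1900, V(4,2)=44.6300, V(4,3)=70.2000, V(4,4)=187.0000
Node (3,0) S=72.4667: V=(p*·136.1900+(1−p*)·132.6600)/1.09=123.8654; Δ=(136.1900−132.6600)/(87.6848−61.5967)=0.1353; B=V−Δ·S=114.0599
Node (3,1) S=103.1585: V=(p*·44.6300+(1−p*)·136.1900)/1.09=68.9450; Δ=(44.6300−136.1900)/(124.8218−87.6848)=-2.4655; B=V−Δ·S=323.2783
Node (3,2) S=146.8492: V=(p*·70.2000+(1−p*)·44.6300)/1.09=56.5841; Δ=(70.2000−44.6300)/(177.6876−124.8218)=0.4837; B=V−Δ·S=-14.4437
Node (3,3) S=209.0442: V=(p*·187.0000+(1−p*)·70.2000)/1.09=135.8410; Δ=(187.0000−70.2000)/(252.9435−177.6876)=1.5520; B=V−Δ·S=-188.6035
Node (2,0) S=85.2550: V=(p*·68.9450+(1−p*)·123.8654)/1.09=80.0475; Δ=(68.9450−123.8654)/(103.1585−72.4667)=-1.7894; B=V−Δ·S=232.6044
Node (2,1) S=121.3630: V=(p*·56.5841+(1−p*)·68.9450)/1.09=55.6921; Δ=(56.5841−68.9450)/(146.8492−103.1585)=-0.2829; B=V−Δ·S=90.0278
Node (2,2) S=172.7638: V=(p*·135.8410+(1−p*)·56.5841)/1.09=100.3872; Δ=(135.8410−56.5841)/(209.0442−146.8492)=1.2743; B=V−Δ·S=-119.7708
Node (1,0) S=100.3000: V=(p*·55.6921+(1−p*)·80.0475)/1.09=58.5418; Δ=(55.6921−80.0475)/(121.3630−85.2550)=-0.6745; B=V−Δ·S=126.1957
Node (1,1) S=142.7800: V=(p*·100.3872+(1−p*)·55.6921)/1.09=78.4301; Δ=(100.3872−55.6921)/(172.7638−121.3630)=0.8695; B=V−Δ·S=-45.7229
Node (0,0) S=118.0000: V=(p*·78.4301+(1−p*)·58.5418)/1.09=65.8722; Δ=(78.4301−58.5418)/(142.7800−100.3000)=0.4682; B=V−Δ·S=10.6269
Check: Δ(0,0)·S0 + B(0,0) = 65.8722 = V0.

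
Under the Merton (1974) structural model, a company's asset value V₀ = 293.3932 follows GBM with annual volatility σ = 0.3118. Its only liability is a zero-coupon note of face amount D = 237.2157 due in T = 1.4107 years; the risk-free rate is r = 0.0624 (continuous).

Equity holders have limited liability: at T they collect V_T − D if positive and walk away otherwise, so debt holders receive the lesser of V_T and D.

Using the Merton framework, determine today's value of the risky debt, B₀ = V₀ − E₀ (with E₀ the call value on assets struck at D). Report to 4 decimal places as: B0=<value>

Equity is a call on the firm's assets struck at D = 237.2157:
d₁ = [ln(V₀/D) + (r + σ²/2)T] / (σ√T)
   = [ln(293.3932/237.2157) + (0.0624 + 0.5·0.3118²)·1.4107] / (0.3118·√1.4107)
   = [0.212544 + 0.156601] / 0.370334 = 0.996790
d₂ = d₁ − σ√T = 0.996790 − 0.370334 = 0.626456
N(d₁) = 0.840567,  N(d₂) = 0.734492,  e^(−rT) = 0.915736
E₀ = V₀·N(d₁) − D·e^(−rT)·N(d₂)
   = 293.3932·0.840567 − 237.2157·0.915736·0.734492 = 87.065175
B₀ = V₀ − E₀ = 293.3932 − 87.065175 = 206.328025

B0=206.3280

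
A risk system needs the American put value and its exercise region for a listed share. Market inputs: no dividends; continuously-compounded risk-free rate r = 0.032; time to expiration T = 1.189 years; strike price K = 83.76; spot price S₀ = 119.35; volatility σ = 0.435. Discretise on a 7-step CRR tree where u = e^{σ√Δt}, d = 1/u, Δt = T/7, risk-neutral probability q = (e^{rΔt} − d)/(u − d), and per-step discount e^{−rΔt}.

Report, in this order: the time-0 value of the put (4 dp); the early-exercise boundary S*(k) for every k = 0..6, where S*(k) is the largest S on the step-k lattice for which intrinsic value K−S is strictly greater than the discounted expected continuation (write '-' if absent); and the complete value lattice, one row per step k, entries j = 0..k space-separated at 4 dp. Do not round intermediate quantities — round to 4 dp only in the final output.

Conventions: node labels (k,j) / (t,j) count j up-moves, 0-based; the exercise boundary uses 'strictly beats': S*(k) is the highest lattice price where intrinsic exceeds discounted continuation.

Δt=0.16986, u=1.19636, d=0.83587, q=0.47042, disc=e^(-rΔt)=0.99458
k=7 terminal: V=max(K-S,0) → 49.7348 35.0608 14.0585 0.0000 0.0000 0.0000 0.0000 0.0000
k=6: j=0 S=40.7063 intr=43.0537 cont=42.5997 V=43.0537[EX]; j=1 S=58.2615 intr=25.4985 cont=25.0445 V=25.4985[EX]; j=2 S=83.3877 intr=0.3723 cont=7.4048 V=7.4048[hold]; j=3 S=119.3500 intr=0.0000 cont=0.0000 V=0.0000[hold]; j=4 S=170.8216 intr=0.0000 cont=0.0000 V=0.0000[hold]; j=5 S=244.4912 intr=0.0000 cont=0.0000 V=0.0000[hold]; j=6 S=349.9319 intr=0.0000 cont=0.0000 V=0.0000[hold]  S*(6)=58.2615
k=5: j=0 S=48.6992 intr=35.0608 cont=34.6068 V=35.0608[EX]; j=1 S=69.7015 intr=14.0585 cont=16.8948 V=16.8948[hold]; j=2 S=99.7613 intr=0.0000 cont=3.9002 V=3.9002[hold]; j=3 S=142.7850 intr=0.0000 cont=0.0000 V=0.0000[hold]; j=4 S=204.3633 intr=0.0000 cont=0.0000 V=0.0000[hold]; j=5 S=292.4983 intr=0.0000 cont=0.0000 V=0.0000[hold]  S*(5)=48.6992
k=4: j=0 S=58.2615 intr=25.4985 cont=26.3715 V=26.3715[hold]; j=1 S=83.3877 intr=0.3723 cont=10.7234 V=10.7234[hold]; j=2 S=119.3500 intr=0.0000 cont=2.0543 V=2.0543[hold]; j=3 S=170.8216 intr=0.0000 cont=0.0000 V=0.0000[hold]; j=4 S=244.4912 intr=0.0000 cont=0.0000 V=0.0000[hold]  S*(4)=-
k=3: j=0 S=69.7015 intr=14.0585 cont=18.9073 V=18.9073[hold]; j=1 S=99.7613 intr=0.0000 cont=6.6093 V=6.6093[hold]; j=2 S=142.7850 intr=0.0000 cont=1.0820 V=1.0820[hold]; j=3 S=204.3633 intr=0.0000 cont=0.0000 V=0.0000[hold]  S*(3)=-
k=2: j=0 S=83.3877 intr=0.3723 cont=13.0509 V=13.0509[hold]; j=1 S=119.3500 intr=0.0000 cont=3.9874 V=3.9874[hold]; j=2 S=170.8216 intr=0.0000 cont=0.5699 V=0.5699[hold]  S*(2)=-
k=1: j=0 S=99.7613 intr=0.0000 cont=8.7396 V=8.7396[hold]; j=1 S=142.7850 intr=0.0000 cont=2.3668 V=2.3668[hold]  S*(1)=-
k=0: j=0 S=119.3500 intr=0.0000 cont=5.7106 V=5.7106[hold]  S*(0)=-

price = 5.7106
boundary = - - - - - 48.6992 58.2615
tree:
5.7106
8.7396 2.3668
13.0509 3.9874 0.5699
18.9073 6.6093 1.0820 0.0000
26.3715 10.7234 2.0543 0.0000 0.0000
35.0608 16.8948 3.9002 0.0000 0.0000 0.0000
43.0537 25.4985 7.4048 0.0000 0.0000 0.0000 0.0000
49.7348 35.0608 14.0585 0.0000 0.0000 0.0000 0.0000 0.0000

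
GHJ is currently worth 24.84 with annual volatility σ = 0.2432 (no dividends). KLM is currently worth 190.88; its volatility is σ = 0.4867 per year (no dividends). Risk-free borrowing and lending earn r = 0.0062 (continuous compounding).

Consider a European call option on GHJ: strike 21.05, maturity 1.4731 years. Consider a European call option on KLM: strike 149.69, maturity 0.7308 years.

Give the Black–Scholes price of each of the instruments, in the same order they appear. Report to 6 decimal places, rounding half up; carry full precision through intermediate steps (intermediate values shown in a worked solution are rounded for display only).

price(GHJ call K=21.05) = 5.123156
price(KLM call K=149.69) = 53.658975

[GHJ call K=21.05]
σ√T = 0.2432·√1.4731 = 0.295175
d₁ = (ln(S/K) + (r+σ²/2)T) / (σ√T) = (ln(24.84/21.05) + (0.0062+0.2432²/2)·1.4731) / 0.295175 = (0.165555 + 0.052697) / 0.295175 = 0.739399
d₂ = d₁ − σ√T = 0.739399 − 0.295175 = 0.444224
e^{−rT} = 0.990908
N(d₁) = 0.770168,  N(d₂) = 0.671560
price = S·N(d₁) − K·e^{−rT}·N(d₂) = 19.130962 − 14.007806 = 5.123156
[KLM call K=149.69]
σ√T = 0.4867·√0.7308 = 0.416064
d₁ = (ln(S/K) + (r+σ²/2)T) / (σ√T) = (ln(190.88/149.69) + (0.0062+0.4867²/2)·0.7308) / 0.416064 = (0.243078 + 0.091086) / 0.416064 = 0.803155
d₂ = d₁ − σ√T = 0.803155 − 0.416064 = 0.387091
e^{−rT} = 0.995479
N(d₁) = 0.789057,  N(d₂) = 0.650655
price = S·N(d₁) − K·e^{−rT}·N(d₂) = 150.615281 − 96.956306 = 53.658975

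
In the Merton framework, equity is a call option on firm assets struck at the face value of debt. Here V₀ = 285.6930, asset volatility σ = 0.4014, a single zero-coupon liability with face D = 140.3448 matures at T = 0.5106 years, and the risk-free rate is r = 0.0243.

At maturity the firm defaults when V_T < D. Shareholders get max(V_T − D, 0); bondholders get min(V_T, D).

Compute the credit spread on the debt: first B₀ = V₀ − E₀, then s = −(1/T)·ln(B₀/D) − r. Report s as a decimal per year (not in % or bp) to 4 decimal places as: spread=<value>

spread=0.0015

Apply the equity-as-call identities (strike 140.3448, horizon 0.5106 years):
d₁ = [ln(V₀/D) + (r + σ²/2)T] / (σ√T)
   = [ln(285.6930/140.3448) + (0.0243 + 0.5·0.4014²)·0.5106] / (0.4014·√0.5106)
   = [0.710816 + 0.053542] / 0.286826 = 2.664887
d₂ = d₁ − σ√T = 2.664887 − 0.286826 = 2.378061
N(d₁) = 0.996149,  N(d₂) = 0.991298,  e^(−rT) = 0.987669
E₀ = V₀·N(d₁) − D·e^(−rT)·N(d₂)
   = 285.6930·0.996149 − 140.3448·0.987669·0.991298 = 147.184876
B₀ = V₀ − E₀ = 285.6930 − 147.184876 = 138.508124
spread = −(1/T)·ln(B₀/D) − r = −(1/0.5106)·ln(138.508124/140.3448) − 0.0243 = 0.00149959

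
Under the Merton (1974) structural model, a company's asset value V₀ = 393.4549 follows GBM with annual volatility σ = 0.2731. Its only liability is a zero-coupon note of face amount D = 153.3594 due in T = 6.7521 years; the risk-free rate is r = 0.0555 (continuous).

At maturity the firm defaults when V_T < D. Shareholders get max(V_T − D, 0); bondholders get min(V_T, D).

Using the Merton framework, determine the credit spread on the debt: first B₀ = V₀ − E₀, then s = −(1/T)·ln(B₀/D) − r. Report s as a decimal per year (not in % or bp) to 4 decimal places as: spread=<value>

With assets at 393.4549 and a single debt payment of 153.3594 at 6.7521 years:
d₁ = [ln(V₀/D) + (r + σ²/2)T] / (σ√T)
   = [ln(393.4549/153.3594) + (0.0555 + 0.5·0.2731²)·6.7521] / (0.2731·√6.7521)
   = [0.942182 + 0.626540] / 0.709645 = 2.210573
d₂ = d₁ − σ√T = 2.210573 − 0.709645 = 1.500928
N(d₁) = 0.986467,  N(d₂) = 0.933313,  e^(−rT) = 0.687467
E₀ = V₀·N(d₁) − D·e^(−rT)·N(d₂)
   = 393.4549·0.986467 − 153.3594·0.687467·0.933313 = 289.731660
B₀ = V₀ − E₀ = 393.4549 − 289.731660 = 103.723240
spread = −(1/T)·ln(B₀/D) − r = −(1/6.7521)·ln(103.723240/153.3594) − 0.0555 = 0.00241650

spread=0.0024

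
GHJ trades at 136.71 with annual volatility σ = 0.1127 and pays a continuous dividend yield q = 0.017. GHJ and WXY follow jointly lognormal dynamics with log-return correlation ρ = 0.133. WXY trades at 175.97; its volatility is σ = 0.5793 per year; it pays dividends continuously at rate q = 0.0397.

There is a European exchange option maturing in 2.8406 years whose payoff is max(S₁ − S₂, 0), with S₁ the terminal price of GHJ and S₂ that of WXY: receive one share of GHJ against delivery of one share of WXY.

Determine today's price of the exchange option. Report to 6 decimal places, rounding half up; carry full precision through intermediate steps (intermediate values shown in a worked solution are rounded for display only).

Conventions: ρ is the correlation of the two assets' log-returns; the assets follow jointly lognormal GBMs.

exchange price = 40.946067

σ_eff = √(σ₁² + σ₂² − 2ρσ₁σ₂) = √(0.1127² + 0.5793² − 2·0.133·0.1127·0.5793) = 0.575259
d₁ = (ln(S₁/S₂) + (q₂ − q₁ + σ_eff²/2)T) / (σ_eff√T) = (ln(136.71/175.97) + (0.0397 − 0.017 + 0.165462)·2.8406) / 0.969547 = 0.290899
d₂ = d₁ − σ_eff√T = 0.290899 − 0.969547 = -0.678648
N(d₁) = 0.614436,  N(d₂) = 0.248681
V = S₁·e^{−q₁T}·N(d₁) − S₂·e^{−q₂T}·N(d₂) = 80.039553 − 39.093485 = 40.946067
Key observation: r never enters — measured in units of WXY, the claim is a call on S₁/S₂ struck at 1, so only the dividend yields and σ_eff matter.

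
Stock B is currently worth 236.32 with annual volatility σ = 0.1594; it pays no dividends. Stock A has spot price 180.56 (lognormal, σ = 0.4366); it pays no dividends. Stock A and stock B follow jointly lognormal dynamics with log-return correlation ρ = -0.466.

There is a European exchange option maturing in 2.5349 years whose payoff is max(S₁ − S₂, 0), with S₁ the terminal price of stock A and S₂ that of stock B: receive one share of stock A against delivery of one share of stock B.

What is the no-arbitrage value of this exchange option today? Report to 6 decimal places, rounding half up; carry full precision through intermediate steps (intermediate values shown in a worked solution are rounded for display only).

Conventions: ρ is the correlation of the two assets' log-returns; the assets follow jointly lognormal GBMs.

exchange price = 43.473967

σ_eff = √(σ₁² + σ₂² − 2ρσ₁σ₂) = √(0.4366² + 0.1594² − 2·-0.466·0.4366·0.1594) = 0.529990
d₁ = (ln(S₁/S₂) + (q₂ − q₁ + σ_eff²/2)T) / (σ_eff√T) = (ln(180.56/236.32) + (0.0 − 0.0 + 0.140445)·2.5349) / 0.843817 = 0.102972
d₂ = d₁ − σ_eff√T = 0.102972 − 0.843817 = -0.740845
N(d₁) = 0.541008,  N(d₂) = 0.229394
V = S₁·e^{−q₁T}·N(d₁) − S₂·e^{−q₂T}·N(d₂) = 97.684320 − 54.210353 = 43.473967
Key observation: the rate r is irrelevant here: denominating values in stock B turns the exchange into a ratio option on S₁/S₂, and discounting at r drops out.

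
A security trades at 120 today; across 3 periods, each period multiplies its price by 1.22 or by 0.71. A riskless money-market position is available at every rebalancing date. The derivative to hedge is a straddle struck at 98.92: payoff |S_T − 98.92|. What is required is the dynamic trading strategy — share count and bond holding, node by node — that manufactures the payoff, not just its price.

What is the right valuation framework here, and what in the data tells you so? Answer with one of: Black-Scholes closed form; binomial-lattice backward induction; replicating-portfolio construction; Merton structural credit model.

Key observation: the task asks for the hedge itself — share and bond holdings at every node of the 3-period tree on spot 120 with factors 1.22/0.71 — which is exactly what the replicating-portfolio construction produces.

framework: replicating-portfolio construction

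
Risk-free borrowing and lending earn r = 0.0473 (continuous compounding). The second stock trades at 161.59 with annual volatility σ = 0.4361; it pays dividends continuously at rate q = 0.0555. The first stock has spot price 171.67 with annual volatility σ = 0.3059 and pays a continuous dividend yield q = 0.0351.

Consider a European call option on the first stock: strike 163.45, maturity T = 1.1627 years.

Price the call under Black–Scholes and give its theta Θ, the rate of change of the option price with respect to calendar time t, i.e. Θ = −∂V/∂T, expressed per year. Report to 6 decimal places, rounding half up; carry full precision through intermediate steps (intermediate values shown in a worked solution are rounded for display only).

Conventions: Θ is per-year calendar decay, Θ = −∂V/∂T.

σ√T = 0.3059·√1.1627 = 0.329848
d₁ = (ln(S/K) + (r−q+σ²/2)T) / (σ√T) = (ln(171.67/163.45) + (0.0473−0.0351+0.3059²/2)·1.1627) / 0.329848 = (0.049067 + 0.068585) / 0.329848 = 0.356685
d₂ = d₁ − σ√T = 0.356685 − 0.329848 = 0.026837
e^{−rT} = 0.946489
e^{−qT} = 0.960011
N(d₁) = 0.639336,  N(d₂) = 0.510705
Call price V = S·e^{−qT}·N(d₁) − K·e^{−rT}·N(d₂) = 105.365806 − 79.007953 = 26.357853
φ(d₁) = (1/√(2π))·e^{−d₁²/2} = 0.374355
Θ = −S·e^{−qT}·φ(d₁)·σ/(2√T) + q·S·e^{−qT}·N(d₁) − r·K·e^{−rT}·N(d₂) = −8.751246 + 3.698340 − 3.737076 = -8.789983

price = 26.357853
Θ = -8.789983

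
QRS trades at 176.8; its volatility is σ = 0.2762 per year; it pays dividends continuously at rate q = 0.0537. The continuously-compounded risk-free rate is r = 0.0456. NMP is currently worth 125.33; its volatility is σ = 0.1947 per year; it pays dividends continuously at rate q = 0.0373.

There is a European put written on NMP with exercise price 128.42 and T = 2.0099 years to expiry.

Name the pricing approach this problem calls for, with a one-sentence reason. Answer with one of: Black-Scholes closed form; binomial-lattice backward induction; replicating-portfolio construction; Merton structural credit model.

Key observation: the instrument is a plain European put (strike 128.42) on a lognormal asset; the exact continuous-time formula applies directly.

framework: Black-Scholes closed form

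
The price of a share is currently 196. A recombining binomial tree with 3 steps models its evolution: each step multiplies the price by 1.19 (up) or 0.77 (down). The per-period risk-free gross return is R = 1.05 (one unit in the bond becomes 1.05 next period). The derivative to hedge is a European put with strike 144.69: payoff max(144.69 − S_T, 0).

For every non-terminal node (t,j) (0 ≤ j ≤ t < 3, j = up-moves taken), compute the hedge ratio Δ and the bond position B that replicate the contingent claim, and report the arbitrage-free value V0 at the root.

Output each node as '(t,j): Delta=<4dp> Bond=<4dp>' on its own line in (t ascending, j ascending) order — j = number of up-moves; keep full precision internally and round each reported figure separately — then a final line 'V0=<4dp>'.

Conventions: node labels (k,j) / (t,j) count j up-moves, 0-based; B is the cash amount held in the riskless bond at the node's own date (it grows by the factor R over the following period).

(0,0): Delta=-0.0911 Bond=20.8517
(1,0): Delta=-0.3086 Bond=54.7144
(1,1): Delta=-0.0207 Bond=5.4842
(2,0): Delta=-1.0000 Bond=137.8000
(2,1): Delta=-0.0849 Bond=17.2752
(2,2): Delta=0.0000 Bond=0.0000
V0=2.9953

Arbitrage-free pricing uses the up-move probability p* = (R−d)/(u−d) = 0.6667, discounting each step at R = 1.05.
Payoffs at expiry: V(3,0)=55.2095, V(3,1)=6.4020, V(3,2)=0.0000, V(3,3)=0.0000
(2,0): S=116.2084. Δ = (V_up−V_dn)/(S_up−S_dn) = (6.4020−55.2095)/(138.2880−89.4805) = -1.0000. V = [p*·6.4020 + (1−p*)·55.2095]/1.05 = 21.5916. B = V − Δ·S = 137.8000.
(2,1): S=179.5948. Δ = (V_up−V_dn)/(S_up−S_dn) = (0.0000−6.4020)/(213.7178−138.2880) = -0.0849. V = [p*·0.0000 + (1−p*)·6.4020]/1.05 = 2.0324. B = V − Δ·S = 17.2752.
(2,2): S=277.5556. Δ = (V_up−V_dn)/(S_up−S_dn) = (0.0000−0.0000)/(330.2912−213.7178) = 0.0000. V = [p*·0.0000 + (1−p*)·0.0000]/1.05 = 0.0000. B = V − Δ·S = 0.0000.
(1,0): S=150.9200. Δ = (V_up−V_dn)/(S_up−S_dn) = (2.0324−21.5916)/(179.5948−116.2084) = -0.3086. V = [p*·2.0324 + (1−p*)·21.5916]/1.05 = 8.1449. B = V − Δ·S = 54.7144.
(1,1): S=233.2400. Δ = (V_up−V_dn)/(S_up−S_dn) = (0.0000−2.0324)/(277.5556−179.5948) = -0.0207. V = [p*·0.0000 + (1−p*)·2.0324]/1.05 = 0.6452. B = V − Δ·S = 5.4842.
(0,0): S=196.0000. Δ = (V_up−V_dn)/(S_up−S_dn) = (0.6452−8.1449)/(233.2400−150.9200) = -0.0911. V = [p*·0.6452 + (1−p*)·8.1449]/1.05 = 2.9953. B = V − Δ·S = 20.8517.
Check: Δ(0,0)·S0 + B(0,0) = 2.9953 = V0.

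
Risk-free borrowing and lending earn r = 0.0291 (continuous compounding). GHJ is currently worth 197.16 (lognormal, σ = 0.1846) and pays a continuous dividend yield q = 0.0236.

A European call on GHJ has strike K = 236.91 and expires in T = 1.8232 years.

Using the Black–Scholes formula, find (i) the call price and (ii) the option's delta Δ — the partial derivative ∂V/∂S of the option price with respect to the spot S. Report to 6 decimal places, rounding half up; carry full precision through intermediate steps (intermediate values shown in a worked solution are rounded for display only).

price = 7.345812
Δ = 0.271719

σ√T = 0.1846·√1.8232 = 0.249258
d₁ = (ln(S/K) + (r−q+σ²/2)T) / (σ√T) = (ln(197.16/236.91) + (0.0291−0.0236+0.1846²/2)·1.8232) / 0.249258 = (-0.183665 + 0.041092) / 0.249258 = -0.571988
d₂ = d₁ − σ√T = -0.571988 − 0.249258 = -0.821245
e^{−rT} = 0.948328
e^{−qT} = 0.957885
N(d₁) = 0.283665,  N(d₂) = 0.205753
Call price V = S·e^{−qT}·N(d₁) − K·e^{−rT}·N(d₂) = 53.572047 − 46.226235 = 7.345812
Δ = e^{−qT}·N(d₁) = 0.271719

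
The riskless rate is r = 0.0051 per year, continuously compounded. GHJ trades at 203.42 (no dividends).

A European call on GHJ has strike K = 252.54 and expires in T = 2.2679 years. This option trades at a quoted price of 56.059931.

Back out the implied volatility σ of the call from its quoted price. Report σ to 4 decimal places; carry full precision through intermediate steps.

At σ = 0.5860 the Black–Scholes value reproduces the quote:
σ√T = 0.586·√2.2679 = 0.882490
d₁ = (ln(S/K) + (r+σ²/2)T) / (σ√T) = (ln(203.42/252.54) + (0.0051+0.586²/2)·2.2679) / 0.882490 = (-0.216297 + 0.400960) / 0.882490 = 0.209253
d₂ = d₁ − σ√T = 0.209253 − 0.882490 = -0.673237
e^{−rT} = 0.988500
N(d₁) = 0.582875,  N(d₂) = 0.250398
V = S·N(d₁) − K·e^{−rT}·N(d₂) = 118.568335 − 62.508404 = 56.059931 (the observed quote) — the price is monotone increasing in volatility, hence this σ is the only solution

sigma = 0.5860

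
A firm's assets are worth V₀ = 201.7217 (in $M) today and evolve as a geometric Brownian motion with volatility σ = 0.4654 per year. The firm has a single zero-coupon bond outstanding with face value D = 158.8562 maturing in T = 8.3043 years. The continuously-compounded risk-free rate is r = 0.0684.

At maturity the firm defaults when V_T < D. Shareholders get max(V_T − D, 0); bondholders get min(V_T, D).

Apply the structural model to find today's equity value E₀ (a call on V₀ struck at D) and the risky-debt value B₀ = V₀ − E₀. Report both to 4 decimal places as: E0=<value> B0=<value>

Equity is a call on the firm's assets struck at D = 158.8562:
d₁ = [ln(V₀/D) + (r + σ²/2)T] / (σ√T)
   = [ln(201.7217/158.8562) + (0.0684 + 0.5·0.4654²)·8.3043] / (0.4654·√8.3043)
   = [0.238890 + 1.467358] / 1.341152 = 1.272226
d₂ = d₁ − σ√T = 1.272226 − 1.341152 = -0.068926
N(d₁) = 0.898354,  N(d₂) = 0.472524,  e^(−rT) = 0.566650
E₀ = V₀·N(d₁) − D·e^(−rT)·N(d₂)
   = 201.7217·0.898354 − 158.8562·0.566650·0.472524 = 138.682748
B₀ = V₀ − E₀ = 201.7217 − 138.682748 = 63.038952

E0=138.6827 B0=63.0390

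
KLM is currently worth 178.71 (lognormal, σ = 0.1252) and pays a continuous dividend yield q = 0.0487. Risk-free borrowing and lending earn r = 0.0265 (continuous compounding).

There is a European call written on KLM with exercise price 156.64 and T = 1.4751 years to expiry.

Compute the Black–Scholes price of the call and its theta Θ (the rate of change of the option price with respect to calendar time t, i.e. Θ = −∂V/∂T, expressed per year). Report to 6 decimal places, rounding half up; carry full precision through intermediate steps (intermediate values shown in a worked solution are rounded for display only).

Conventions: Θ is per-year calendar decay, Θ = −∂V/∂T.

price = 19.411543
Θ = 0.720024

σ√T = 0.1252·√1.4751 = 0.152060
d₁ = (ln(S/K) + (r−q+σ²/2)T) / (σ√T) = (ln(178.71/156.64) + (0.0265−0.0487+0.1252²/2)·1.4751) / 0.152060 = (0.131814 − 0.021186) / 0.152060 = 0.727529
d₂ = d₁ − σ√T = 0.727529 − 0.152060 = 0.575469
e^{−rT} = 0.961664
e^{−qT} = 0.930682
N(d₁) = 0.766549,  N(d₂) = 0.717513
Call price V = S·e^{−qT}·N(d₁) − K·e^{−rT}·N(d₂) = 127.494147 − 108.082604 = 19.411543
φ(d₁) = (1/√(2π))·e^{−d₁²/2} = 0.306178
Θ = −S·e^{−qT}·φ(d₁)·σ/(2√T) + q·S·e^{−qT}·N(d₁) − r·K·e^{−rT}·N(d₂) = −2.624751 + 6.208965 − 2.864189 = 0.720024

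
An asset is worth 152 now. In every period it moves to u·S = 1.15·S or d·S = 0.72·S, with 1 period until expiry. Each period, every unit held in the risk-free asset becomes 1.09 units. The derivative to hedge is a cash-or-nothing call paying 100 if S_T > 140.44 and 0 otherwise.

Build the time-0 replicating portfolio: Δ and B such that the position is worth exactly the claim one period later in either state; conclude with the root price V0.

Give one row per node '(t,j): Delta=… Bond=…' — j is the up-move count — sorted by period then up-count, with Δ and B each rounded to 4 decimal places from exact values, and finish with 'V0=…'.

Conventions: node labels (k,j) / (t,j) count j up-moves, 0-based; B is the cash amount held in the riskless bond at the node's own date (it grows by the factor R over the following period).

(0,0): Delta=1.5300 Bond=-153.6164
V0=78.9418

Arbitrage-free pricing uses the up-move probability p* = (R−d)/(u−d) = 0.8605, discounting each step at R = 1.09.
Terminal payoffs: V(1,0)=0.0000, V(1,1)=100.0000
Node (0,0) S=152.0000: V=(p*·100.0000+(1−p*)·0.0000)/1.09=78.9418; Δ=(100.0000−0.0000)/(174.8000−109.4400)=1.5300; B=V−Δ·S=-153.6164
As a check, the time-0 holding Δ(0,0)·S0 + B(0,0) comes to 78.9418 — exactly V0.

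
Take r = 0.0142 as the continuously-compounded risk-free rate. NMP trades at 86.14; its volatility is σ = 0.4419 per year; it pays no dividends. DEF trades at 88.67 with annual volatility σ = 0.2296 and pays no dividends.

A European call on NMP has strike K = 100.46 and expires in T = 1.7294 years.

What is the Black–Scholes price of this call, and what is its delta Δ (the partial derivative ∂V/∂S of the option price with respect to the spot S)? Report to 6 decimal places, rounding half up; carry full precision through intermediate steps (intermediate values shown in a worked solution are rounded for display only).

price = 15.612791
Δ = 0.527182

σ√T = 0.4419·√1.7294 = 0.581128
d₁ = (ln(S/K) + (r+σ²/2)T) / (σ√T) = (ln(86.14/100.46) + (0.0142+0.4419²/2)·1.7294) / 0.581128 = (-0.153786 + 0.193412) / 0.581128 = 0.068189
d₂ = d₁ − σ√T = 0.068189 − 0.581128 = -0.512939
e^{−rT} = 0.975742
N(d₁) = 0.527182,  N(d₂) = 0.303997
Call price V = S·N(d₁) − K·e^{−rT}·N(d₂) = 45.411493 − 29.798702 = 15.612791
Δ = N(d₁) = 0.527182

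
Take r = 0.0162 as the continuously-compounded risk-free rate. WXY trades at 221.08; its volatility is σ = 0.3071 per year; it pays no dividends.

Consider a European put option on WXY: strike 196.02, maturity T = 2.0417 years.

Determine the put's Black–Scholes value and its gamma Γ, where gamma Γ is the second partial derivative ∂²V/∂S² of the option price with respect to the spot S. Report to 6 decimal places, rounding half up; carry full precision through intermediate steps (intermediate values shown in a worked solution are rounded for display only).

σ√T = 0.3071·√2.0417 = 0.438809
d₁ = (ln(S/K) + (r+σ²/2)T) / (σ√T) = (ln(221.08/196.02) + (0.0162+0.3071²/2)·2.0417) / 0.438809 = (0.120308 + 0.129352) / 0.438809 = 0.568949
d₂ = d₁ − σ√T = 0.568949 − 0.438809 = 0.130140
e^{−rT} = 0.967465
N(−d₁) = 0.284695,  N(−d₂) = 0.448228
Put price V = K·e^{−rT}·N(−d₂) − S·N(−d₁) = 85.003074 − 62.940425 = 22.062649
φ(d₁) = (1/√(2π))·e^{−d₁²/2} = 0.339327
Γ = φ(d₁) / (S·σ·√T) = 0.003498

price = 22.062649
Γ = 0.003498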